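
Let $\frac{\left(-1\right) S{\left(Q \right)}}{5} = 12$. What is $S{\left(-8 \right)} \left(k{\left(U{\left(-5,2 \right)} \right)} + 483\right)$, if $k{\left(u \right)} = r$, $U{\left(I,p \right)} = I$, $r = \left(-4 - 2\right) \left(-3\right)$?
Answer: $-30060$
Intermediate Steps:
$S{\left(Q \right)} = -60$ ($S{\left(Q \right)} = \left(-5\right) 12 = -60$)
$r = 18$ ($r = \left(-6\right) \left(-3\right) = 18$)
$k{\left(u \right)} = 18$
$S{\left(-8 \right)} \left(k{\left(U{\left(-5,2 \right)} \right)} + 483\right) = - 60 \left(18 + 483\right) = \left(-60\right) 501 = -30060$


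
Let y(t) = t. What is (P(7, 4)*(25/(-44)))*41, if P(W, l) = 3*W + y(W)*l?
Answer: -50225/44 ≈ -1141.5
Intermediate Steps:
P(W, l) = 3*W + W*l
(P(7, 4)*(25/(-44)))*41 = ((7*(3 + 4))*(25/(-44)))*41 = ((7*7)*(25*(-1/44)))*41 = (49*(-25/44))*41 = -1225/44*41 = -50225/44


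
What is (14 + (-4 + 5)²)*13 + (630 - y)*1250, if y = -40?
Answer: 837695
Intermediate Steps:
(14 + (-4 + 5)²)*13 + (630 - y)*1250 = (14 + (-4 + 5)²)*13 + (630 - 1*(-40))*1250 = (14 + 1²)*13 + (630 + 40)*1250 = (14 + 1)*13 + 670*1250 = 15*13 + 837500 = 195 + 837500 = 837695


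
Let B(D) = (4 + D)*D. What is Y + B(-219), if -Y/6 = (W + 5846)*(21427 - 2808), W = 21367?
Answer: -3040025997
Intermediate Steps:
Y = -3040073082 (Y = -6*(21367 + 5846)*(21427 - 2808) = -163278*18619 = -6*506678847 = -3040073082)
B(D) = D*(4 + D)
Y + B(-219) = -3040073082 - 219*(4 - 219) = -3040073082 - 219*(-215) = -3040073082 + 47085 = -3040025997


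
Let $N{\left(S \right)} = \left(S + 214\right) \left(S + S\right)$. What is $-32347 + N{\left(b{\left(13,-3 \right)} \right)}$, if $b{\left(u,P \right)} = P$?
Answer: $-33613$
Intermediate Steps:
$N{\left(S \right)} = 2 S \left(214 + S\right)$ ($N{\left(S \right)} = \left(214 + S\right) 2 S = 2 S \left(214 + S\right)$)
$-32347 + N{\left(b{\left(13,-3 \right)} \right)} = -32347 + 2 \left(-3\right) \left(214 - 3\right) = -32347 + 2 \left(-3\right) 211 = -32347 - 1266 = -33613$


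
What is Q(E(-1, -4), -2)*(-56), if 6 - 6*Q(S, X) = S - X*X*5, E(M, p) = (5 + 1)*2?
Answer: -392/3 ≈ -130.67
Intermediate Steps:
E(M, p) = 12 (E(M, p) = 6*2 = 12)
Q(S, X) = 1 - S/6 + 5*X**2/6 (Q(S, X) = 1 - (S - X*X*5)/6 = 1 - (S - X**2*5)/6 = 1 - (S - 5*X**2)/6 = 1 + (-S/6 + 5*X**2/6) = 1 - S/6 + 5*X**2/6)
Q(E(-1, -4), -2)*(-56) = (1 - 1/6*12 + (5/6)*(-2)**2)*(-56) = (1 - 2 + (5/6)*4)*(-56) = (1 - 2 + 10/3)*(-56) = (7/3)*(-56) = -392/3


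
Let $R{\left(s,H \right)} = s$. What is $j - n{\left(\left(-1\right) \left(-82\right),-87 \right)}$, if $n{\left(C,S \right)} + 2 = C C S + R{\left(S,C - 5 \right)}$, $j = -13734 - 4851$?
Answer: $566492$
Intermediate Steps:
$j = -18585$ ($j = -13734 - 4851 = -18585$)
$n{\left(C,S \right)} = -2 + S + S C^{2}$ ($n{\left(C,S \right)} = -2 + \left(C C S + S\right) = -2 + \left(C^{2} S + S\right) = -2 + \left(S C^{2} + S\right) = -2 + \left(S + S C^{2}\right) = -2 + S + S C^{2}$)
$j - n{\left(\left(-1\right) \left(-82\right),-87 \right)} = -18585 - \left(-2 - 87 - 87 \left(\left(-1\right) \left(-82\right)\right)^{2}\right) = -18585 - \left(-2 - 87 - 87 \cdot 82^{2}\right) = -18585 - \left(-2 - 87 - 584988\right) = -18585 - -585077 = -18585 + 585077 = 566492$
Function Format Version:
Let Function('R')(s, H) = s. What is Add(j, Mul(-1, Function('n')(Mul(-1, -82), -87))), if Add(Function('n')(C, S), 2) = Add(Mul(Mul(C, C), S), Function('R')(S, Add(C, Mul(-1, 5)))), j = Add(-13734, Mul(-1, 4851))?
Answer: 566492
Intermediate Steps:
j = -18585 (j = Add(-13734, -4851) = -18585)
Function('n')(C, S) = Add(-2, S, Mul(S, Pow(C, 2))) (Function('n')(C, S) = Add(-2, Add(Mul(Mul(C, C), S), S)) = Add(-2, Add(Mul(Pow(C, 2), S), S)) = Add(-2, Add(Mul(S, Pow(C, 2)), S)) = Add(-2, Add(S, Mul(S, Pow(C, 2)))) = Add(-2, S, Mul(S, Pow(C, 2))))
Add(j, Mul(-1, Function('n')(Mul(-1, -82), -87))) = Add(-18585, Mul(-1, Add(-2, -87, Mul(-87, Pow(Mul(-1, -82), 2))))) = Add(-18585, Mul(-1, Add(-2, -87, Mul(-87, Pow(82, 2))))) = Add(-18585, Mul(-1, Add(-2, -87, Mul(-87, 6724)))) = Add(-18585, Mul(-1, Add(-2, -87, -584988))) = Add(-18585, Mul(-1, -585077)) = Add(-18585, 585077) = 566492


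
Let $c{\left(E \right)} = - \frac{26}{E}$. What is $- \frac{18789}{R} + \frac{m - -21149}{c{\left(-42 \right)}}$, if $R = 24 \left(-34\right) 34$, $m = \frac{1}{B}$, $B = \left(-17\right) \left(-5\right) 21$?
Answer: $\frac{20536932599}{601120} \approx 34164.0$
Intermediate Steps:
$B = 1785$ ($B = 85 \cdot 21 = 1785$)
$m = \frac{1}{1785} \approx 0.00056022$
$R = -27744$ ($R = \left(-816\right) 34 = -27744$)
$- \frac{18789}{R} + \frac{m - -21149}{c{\left(-42 \right)}} = - \frac{18789}{-27744} + \frac{\frac{1}{1785} - -21149}{\left(-26\right) \frac{1}{-42}} = \left(-18789\right) \left(- \frac{1}{27744}\right) + \frac{\frac{1}{1785} + 21149}{\left(-26\right) \left(- \frac{1}{42}\right)} = \frac{6263}{9248} + \frac{37750966}{1785 \cdot \frac{13}{21}} = \frac{6263}{9248} + \frac{37750966}{1785} \cdot \frac{21}{13} = \frac{6263}{9248} + \frac{37750966}{1105} = \frac{20536932599}{601120}$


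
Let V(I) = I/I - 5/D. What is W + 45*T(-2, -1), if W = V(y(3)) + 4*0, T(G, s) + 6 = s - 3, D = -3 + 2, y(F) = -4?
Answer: -444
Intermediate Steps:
D = -1
T(G, s) = -9 + s (T(G, s) = -6 + (s - 3) = -6 + (-3 + s) = -9 + s)
V(I) = 6 (V(I) = I/I - 5/(-1) = 1 - 5*(-1) = 1 + 5 = 6)
W = 6 (W = 6 + 4*0 = 6 + 0 = 6)
W + 45*T(-2, -1) = 6 + 45*(-9 - 1) = 6 + 45*(-10) = 6 - 450 = -444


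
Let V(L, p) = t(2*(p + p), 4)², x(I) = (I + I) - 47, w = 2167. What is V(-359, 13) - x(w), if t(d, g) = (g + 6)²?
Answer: 5713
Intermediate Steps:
x(I) = -47 + 2*I (x(I) = 2*I - 47 = -47 + 2*I)
t(d, g) = (6 + g)²
V(L, p) = 10000 (V(L, p) = ((6 + 4)²)² = (10²)² = 100² = 10000)
V(-359, 13) - x(w) = 10000 - (-47 + 2*2167) = 10000 - (-47 + 4334) = 10000 - 1*4287 = 10000 - 4287 = 5713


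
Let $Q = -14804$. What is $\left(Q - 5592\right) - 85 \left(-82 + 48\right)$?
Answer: $-17506$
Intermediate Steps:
$\left(Q - 5592\right) - 85 \left(-82 + 48\right) = \left(-14804 - 5592\right) - 85 \left(-82 + 48\right) = -20396 - -2890 = -20396 + 2890 = -17506$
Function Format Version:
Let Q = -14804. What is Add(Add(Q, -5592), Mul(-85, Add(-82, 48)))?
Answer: -17506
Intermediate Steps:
Add(Add(Q, -5592), Mul(-85, Add(-82, 48))) = Add(Add(-14804, -5592), Mul(-85, Add(-82, 48))) = Add(-20396, Mul(-85, -34)) = Add(-20396, 2890) = -17506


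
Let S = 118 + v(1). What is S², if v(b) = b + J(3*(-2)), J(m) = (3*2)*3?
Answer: 18769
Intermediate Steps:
J(m) = 18 (J(m) = 6*3 = 18)
v(b) = 18 + b (v(b) = b + 18 = 18 + b)
S = 137 (S = 118 + (18 + 1) = 118 + 19 = 137)
S² = 137² = 18769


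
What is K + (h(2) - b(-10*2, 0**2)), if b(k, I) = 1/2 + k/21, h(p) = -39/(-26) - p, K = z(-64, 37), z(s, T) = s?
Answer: -1345/21 ≈ -64.048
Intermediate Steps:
K = -64
h(p) = 3/2 - p (h(p) = -39*(-1/26) - p = 3/2 - p)
b(k, I) = 1/2 + k/21 (b(k, I) = 1*(1/2) + k*(1/21) = 1/2 + k/21)
K + (h(2) - b(-10*2, 0**2)) = -64 + ((3/2 - 1*2) - (1/2 + (-10*2)/21)) = -64 + ((3/2 - 2) - (1/2 + (1/21)*(-20))) = -64 + (-1/2 - (1/2 - 20/21)) = -64 + (-1/2 - 1*(-19/42)) = -64 + (-1/2 + 19/42) = -64 - 1/21 = -1345/21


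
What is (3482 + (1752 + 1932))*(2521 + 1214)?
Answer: 26765010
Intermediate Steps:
(3482 + (1752 + 1932))*(2521 + 1214) = (3482 + 3684)*3735 = 7166*3735 = 26765010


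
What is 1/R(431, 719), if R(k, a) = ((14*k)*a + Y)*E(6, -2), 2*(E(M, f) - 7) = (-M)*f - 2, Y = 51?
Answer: 1/52061964 ≈ 1.9208e-8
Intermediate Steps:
E(M, f) = 6 - M*f/2 (E(M, f) = 7 + ((-M)*f - 2)/2 = 7 + (-M*f - 2)/2 = 7 + (-2 - M*f)/2 = 7 + (-1 - M*f/2) = 6 - M*f/2)
R(k, a) = 612 + 168*a*k (R(k, a) = ((14*k)*a + 51)*(6 - ½*6*(-2)) = (14*a*k + 51)*(6 + 6) = (51 + 14*a*k)*12 = 612 + 168*a*k)
1/R(431, 719) = 1/(612 + 168*719*431) = 1/(612 + 52061352) = 1/52061964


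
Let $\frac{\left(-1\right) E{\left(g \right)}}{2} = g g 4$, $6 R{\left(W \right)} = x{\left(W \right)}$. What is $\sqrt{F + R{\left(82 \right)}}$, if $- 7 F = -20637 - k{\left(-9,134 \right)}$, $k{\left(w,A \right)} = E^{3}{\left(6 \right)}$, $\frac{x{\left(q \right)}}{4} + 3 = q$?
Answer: $\frac{i \sqrt{30685971}}{3} \approx 1846.5 i$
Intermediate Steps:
$x{\left(q \right)} = -12 + 4 q$
$R{\left(W \right)} = -2 + \frac{2 W}{3}$ ($R{\left(W \right)} = \frac{-12 + 4 W}{6} = -2 + \frac{2 W}{3}$)
$E{\left(g \right)} = - 8 g^{2}$ ($E{\left(g \right)} = - 2 g g 4 = - 2 g^{2} \cdot 4 = - 2 \cdot 4 g^{2} = - 8 g^{2}$)
$k{\left(w,A \right)} = -23887872$ ($k{\left(w,A \right)} = \left(- 8 \cdot 6^{2}\right)^{3} = \left(\left(-8\right) 36\right)^{3} = \left(-288\right)^{3} = -23887872$)
$F = -3409605$ ($F = - \frac{-20637 - -23887872}{7} = - \frac{-20637 + 23887872}{7} = \left(- \frac{1}{7}\right) 23867235 = -3409605$)
$\sqrt{F + R{\left(82 \right)}} = \sqrt{-3409605 + \left(-2 + \frac{2}{3} \cdot 82\right)} = \sqrt{-3409605 + \left(-2 + \frac{164}{3}\right)} = \sqrt{-3409605 + \frac{158}{3}} = \sqrt{- \frac{10228657}{3}} = \frac{i \sqrt{30685971}}{3}$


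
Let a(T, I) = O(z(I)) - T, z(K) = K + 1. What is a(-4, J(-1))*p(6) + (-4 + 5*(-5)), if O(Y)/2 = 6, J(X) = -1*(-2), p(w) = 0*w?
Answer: -29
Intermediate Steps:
p(w) = 0
z(K) = 1 + K
J(X) = 2
O(Y) = 12 (O(Y) = 2*6 = 12)
a(T, I) = 12 - T
a(-4, J(-1))*p(6) + (-4 + 5*(-5)) = (12 - 1*(-4))*0 + (-4 + 5*(-5)) = (12 + 4)*0 + (-4 - 25) = 16*0 - 29 = 0 - 29 = -29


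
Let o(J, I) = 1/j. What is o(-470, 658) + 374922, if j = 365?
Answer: 136846531/365 ≈ 3.7492e+5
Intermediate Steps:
o(J, I) = 1/365
o(-470, 658) + 374922 = 1/365 + 374922 = 136846531/365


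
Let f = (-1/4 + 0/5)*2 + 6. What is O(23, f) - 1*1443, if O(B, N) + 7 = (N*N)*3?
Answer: -5437/4 ≈ -1359.3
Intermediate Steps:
f = 11/2 (f = (-1*¼ + 0*(⅕))*2 + 6 = (-¼ + 0)*2 + 6 = -¼*2 + 6 = -½ + 6 = 11/2 ≈ 5.5000)
O(B, N) = -7 + 3*N² (O(B, N) = -7 + (N*N)*3 = -7 + N²*3 = -7 + 3*N²)
O(23, f) - 1*1443 = (-7 + 3*(11/2)²) - 1*1443 = (-7 + 3*(121/4)) - 1443 = (-7 + 363/4) - 1443 = 335/4 - 1443 = -5437/4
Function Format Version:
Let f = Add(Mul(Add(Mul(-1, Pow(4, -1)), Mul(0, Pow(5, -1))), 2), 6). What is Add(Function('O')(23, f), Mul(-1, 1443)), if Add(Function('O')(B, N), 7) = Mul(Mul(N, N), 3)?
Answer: Rational(-5437, 4) ≈ -1359.3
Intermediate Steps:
f = Rational(11, 2) (f = Add(Mul(Add(Mul(-1, Rational(1, 4)), Mul(0, Rational(1, 5))), 2), 6) = Add(Mul(Add(Rational(-1, 4), 0), 2), 6) = Add(Mul(Rational(-1, 4), 2), 6) = Add(Rational(-1, 2), 6) = Rational(11, 2) ≈ 5.5000)
Function('O')(B, N) = Add(-7, Mul(3, Pow(N, 2))) (Function('O')(B, N) = Add(-7, Mul(Mul(N, N), 3)) = Add(-7, Mul(Pow(N, 2), 3)) = Add(-7, Mul(3, Pow(N, 2))))
Add(Function('O')(23, f), Mul(-1, 1443)) = Add(Add(-7, Mul(3, Pow(Rational(11, 2), 2))), Mul(-1, 1443)) = Add(Add(-7, Mul(3, Rational(121, 4))), -1443) = Add(Add(-7, Rational(363, 4)), -1443) = Add(Rational(335, 4), -1443) = Rational(-5437, 4)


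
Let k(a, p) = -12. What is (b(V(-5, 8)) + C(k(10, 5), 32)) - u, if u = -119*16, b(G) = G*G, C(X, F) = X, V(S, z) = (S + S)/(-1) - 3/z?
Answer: 127017/64 ≈ 1984.6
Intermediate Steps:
V(S, z) = -3/z - 2*S (V(S, z) = (2*S)*(-1) - 3/z = -2*S - 3/z = -3/z - 2*S)
b(G) = G²
u = -1904
(b(V(-5, 8)) + C(k(10, 5), 32)) - u = ((-3/8 - 2*(-5))² - 12) - 1*(-1904) = ((-3*⅛ + 10)² - 12) + 1904 = ((-3/8 + 10)² - 12) + 1904 = ((77/8)² - 12) + 1904 = (5929/64 - 12) + 1904 = 5161/64 + 1904 = 127017/64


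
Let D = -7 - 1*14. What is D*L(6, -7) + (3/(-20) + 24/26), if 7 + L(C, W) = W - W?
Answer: 38421/260 ≈ 147.77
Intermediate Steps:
D = -21 (D = -7 - 14 = -21)
L(C, W) = -7 (L(C, W) = -7 + (W - W) = -7 + 0 = -7)
D*L(6, -7) + (3/(-20) + 24/26) = -21*(-7) + (3/(-20) + 24/26) = 147 + (3*(-1/20) + 24*(1/26)) = 147 + (-3/20 + 12/13) = 147 + 201/260 = 38421/260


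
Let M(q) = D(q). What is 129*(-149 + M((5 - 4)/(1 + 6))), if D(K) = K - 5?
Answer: -138933/7 ≈ -19848.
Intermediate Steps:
D(K) = -5 + K
M(q) = -5 + q
129*(-149 + M((5 - 4)/(1 + 6))) = 129*(-149 + (-5 + (5 - 4)/(1 + 6))) = 129*(-149 + (-5 + 1/7)) = 129*(-149 + (-5 + 1*(⅐))) = 129*(-149 + (-5 + ⅐)) = 129*(-149 - 34/7) = 129*(-1077/7) = -138933/7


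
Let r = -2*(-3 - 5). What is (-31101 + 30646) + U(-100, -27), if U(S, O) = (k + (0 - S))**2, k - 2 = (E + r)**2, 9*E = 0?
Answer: 127709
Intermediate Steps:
r = 16 (r = -2*(-8) = 16)
E = 0 (E = (1/9)*0 = 0)
k = 258 (k = 2 + (0 + 16)**2 = 2 + 16**2 = 2 + 256 = 258)
U(S, O) = (258 - S)**2 (U(S, O) = (258 + (0 - S))**2 = (258 - S)**2)
(-31101 + 30646) + U(-100, -27) = (-31101 + 30646) + (258 - 1*(-100))**2 = -455 + (258 + 100)**2 = -455 + 358**2 = -455 + 128164 = 127709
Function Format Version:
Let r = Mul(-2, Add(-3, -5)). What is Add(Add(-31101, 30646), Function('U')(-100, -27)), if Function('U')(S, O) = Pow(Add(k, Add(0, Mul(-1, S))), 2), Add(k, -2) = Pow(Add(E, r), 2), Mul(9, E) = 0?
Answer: 127709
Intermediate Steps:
r = 16 (r = Mul(-2, -8) = 16)
E = 0 (E = Mul(Rational(1, 9), 0) = 0)
k = 258 (k = Add(2, Pow(Add(0, 16), 2)) = Add(2, Pow(16, 2)) = Add(2, 256) = 258)
Function('U')(S, O) = Pow(Add(258, Mul(-1, S)), 2) (Function('U')(S, O) = Pow(Add(258, Add(0, Mul(-1, S))), 2) = Pow(Add(258, Mul(-1, S)), 2))
Add(Add(-31101, 30646), Function('U')(-100, -27)) = Add(Add(-31101, 30646), Pow(Add(258, Mul(-1, -100)), 2)) = Add(-455, Pow(Add(258, 100), 2)) = Add(-455, Pow(358, 2)) = Add(-455, 128164) = 127709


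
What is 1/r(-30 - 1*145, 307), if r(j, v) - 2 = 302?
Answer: 1/304 ≈ 0.0032895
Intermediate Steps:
r(j, v) = 304 (r(j, v) = 2 + 302 = 304)
1/r(-30 - 1*145, 307) = 1/304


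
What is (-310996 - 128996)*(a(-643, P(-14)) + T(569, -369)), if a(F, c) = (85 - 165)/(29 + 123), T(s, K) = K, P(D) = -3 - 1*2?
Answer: 3089183832/19 ≈ 1.6259e+8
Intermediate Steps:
P(D) = -5 (P(D) = -3 - 2 = -5)
a(F, c) = -10/19 (a(F, c) = -80/152 = -80*1/152 = -10/19)
(-310996 - 128996)*(a(-643, P(-14)) + T(569, -369)) = (-310996 - 128996)*(-10/19 - 369) = -439992*(-7021/19) = 3089183832/19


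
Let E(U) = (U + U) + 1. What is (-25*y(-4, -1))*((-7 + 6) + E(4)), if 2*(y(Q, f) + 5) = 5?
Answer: 500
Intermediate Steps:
E(U) = 1 + 2*U (E(U) = 2*U + 1 = 1 + 2*U)
y(Q, f) = -5/2 (y(Q, f) = -5 + (½)*5 = -5 + 5/2 = -5/2)
(-25*y(-4, -1))*((-7 + 6) + E(4)) = (-25*(-5/2))*((-7 + 6) + (1 + 2*4)) = 125*(-1 + (1 + 8))/2 = 125*(-1 + 9)/2 = (125/2)*8 = 500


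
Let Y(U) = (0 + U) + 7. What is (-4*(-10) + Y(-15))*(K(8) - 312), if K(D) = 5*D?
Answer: -8704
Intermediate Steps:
Y(U) = 7 + U (Y(U) = U + 7 = 7 + U)
(-4*(-10) + Y(-15))*(K(8) - 312) = (-4*(-10) + (7 - 15))*(5*8 - 312) = (40 - 8)*(40 - 312) = 32*(-272) = -8704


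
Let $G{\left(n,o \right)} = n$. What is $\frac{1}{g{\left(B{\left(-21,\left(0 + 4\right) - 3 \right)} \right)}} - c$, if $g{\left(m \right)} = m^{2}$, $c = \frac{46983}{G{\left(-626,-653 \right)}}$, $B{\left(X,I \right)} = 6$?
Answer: $\frac{846007}{11268} \approx 75.08$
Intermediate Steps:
$c = - \frac{46983}{626}$ ($c = \frac{46983}{-626} = 46983 \left(- \frac{1}{626}\right) = - \frac{46983}{626} \approx -75.053$)
$\frac{1}{g{\left(B{\left(-21,\left(0 + 4\right) - 3 \right)} \right)}} - c = \frac{1}{6^{2}} - - \frac{46983}{626} = \frac{1}{36} + \frac{46983}{626} = \frac{846007}{11268}$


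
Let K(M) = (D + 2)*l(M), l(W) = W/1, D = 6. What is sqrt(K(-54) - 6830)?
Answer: I*sqrt(7262) ≈ 85.217*I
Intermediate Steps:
l(W) = W (l(W) = W*1 = W)
K(M) = 8*M (K(M) = (6 + 2)*M = 8*M)
sqrt(K(-54) - 6830) = sqrt(8*(-54) - 6830) = sqrt(-432 - 6830) = sqrt(-7262) = I*sqrt(7262)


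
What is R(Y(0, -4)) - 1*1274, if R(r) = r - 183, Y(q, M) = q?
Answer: -1457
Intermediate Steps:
R(r) = -183 + r
R(Y(0, -4)) - 1*1274 = (-183 + 0) - 1*1274 = -183 - 1274 = -1457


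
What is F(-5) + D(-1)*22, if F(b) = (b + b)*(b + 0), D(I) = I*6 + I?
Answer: -104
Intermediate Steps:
D(I) = 7*I (D(I) = 6*I + I = 7*I)
F(b) = 2*b² (F(b) = (2*b)*b = 2*b²)
F(-5) + D(-1)*22 = 2*(-5)² + (7*(-1))*22 = 2*25 - 7*22 = 50 - 154 = -104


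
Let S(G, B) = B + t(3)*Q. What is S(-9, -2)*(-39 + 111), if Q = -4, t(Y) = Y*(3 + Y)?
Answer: -5328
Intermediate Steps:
S(G, B) = -72 + B (S(G, B) = B + (3*(3 + 3))*(-4) = B + (3*6)*(-4) = B + 18*(-4) = B - 72 = -72 + B)
S(-9, -2)*(-39 + 111) = (-72 - 2)*(-39 + 111) = -74*72 = -5328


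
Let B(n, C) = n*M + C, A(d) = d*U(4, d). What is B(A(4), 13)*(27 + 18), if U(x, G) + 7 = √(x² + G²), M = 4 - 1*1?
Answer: -3195 + 2160*√2 ≈ -140.30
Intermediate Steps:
M = 3 (M = 4 - 1 = 3)
U(x, G) = -7 + √(G² + x²) (U(x, G) = -7 + √(x² + G²) = -7 + √(G² + x²))
A(d) = d*(-7 + √(16 + d²)) (A(d) = d*(-7 + √(d² + 4²)) = d*(-7 + √(d² + 16)) = d*(-7 + √(16 + d²)))
B(n, C) = C + 3*n (B(n, C) = n*3 + C = 3*n + C = C + 3*n)
B(A(4), 13)*(27 + 18) = (13 + 3*(4*(-7 + √(16 + 4²))))*(27 + 18) = (13 + 3*(4*(-7 + √(16 + 16))))*45 = (13 + 3*(4*(-7 + √32)))*45 = (13 + 3*(4*(-7 + 4*√2)))*45 = (13 + 3*(-28 + 16*√2))*45 = (13 + (-84 + 48*√2))*45 = (-71 + 48*√2)*45 = -3195 + 2160*√2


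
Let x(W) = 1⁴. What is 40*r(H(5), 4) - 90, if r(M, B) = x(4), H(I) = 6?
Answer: -50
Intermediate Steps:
x(W) = 1
r(M, B) = 1
40*r(H(5), 4) - 90 = 40*1 - 90 = 40 - 90 = -50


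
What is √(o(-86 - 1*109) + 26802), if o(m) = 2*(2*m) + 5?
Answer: √26027 ≈ 161.33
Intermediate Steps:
o(m) = 5 + 4*m (o(m) = 4*m + 5 = 5 + 4*m)
√(o(-86 - 1*109) + 26802) = √((5 + 4*(-86 - 1*109)) + 26802) = √((5 + 4*(-86 - 109)) + 26802) = √((5 + 4*(-195)) + 26802) = √((5 - 780) + 26802) = √(-775 + 26802) = √26027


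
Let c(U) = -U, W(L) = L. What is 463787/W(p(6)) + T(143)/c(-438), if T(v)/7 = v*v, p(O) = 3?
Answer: 67856045/438 ≈ 1.5492e+5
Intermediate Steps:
T(v) = 7*v² (T(v) = 7*(v*v) = 7*v²)
463787/W(p(6)) + T(143)/c(-438) = 463787/3 + (7*143²)/((-1*(-438))) = 463787*(⅓) + (7*20449)/438 = 463787/3 + 143143*(1/438) = 463787/3 + 143143/438 = 67856045/438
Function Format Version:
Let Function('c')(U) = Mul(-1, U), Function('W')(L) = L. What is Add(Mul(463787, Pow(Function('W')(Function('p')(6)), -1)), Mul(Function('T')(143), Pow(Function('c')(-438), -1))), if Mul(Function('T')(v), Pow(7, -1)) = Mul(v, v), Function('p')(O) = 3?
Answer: Rational(67856045, 438) ≈ 1.5492e+5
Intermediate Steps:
Function('T')(v) = Mul(7, Pow(v, 2)) (Function('T')(v) = Mul(7, Mul(v, v)) = Mul(7, Pow(v, 2)))
Add(Mul(463787, Pow(Function('W')(Function('p')(6)), -1)), Mul(Function('T')(143), Pow(Function('c')(-438), -1))) = Add(Mul(463787, Pow(3, -1)), Mul(Mul(7, Pow(143, 2)), Pow(Mul(-1, -438), -1))) = Add(Mul(463787, Rational(1, 3)), Mul(Mul(7, 20449), Pow(438, -1))) = Add(Rational(463787, 3), Mul(143143, Rational(1, 438))) = Add(Rational(463787, 3), Rational(143143, 438)) = Rational(67856045, 438)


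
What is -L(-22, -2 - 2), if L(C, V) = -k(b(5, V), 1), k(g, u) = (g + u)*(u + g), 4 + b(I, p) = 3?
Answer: 0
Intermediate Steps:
b(I, p) = -1 (b(I, p) = -4 + 3 = -1)
k(g, u) = (g + u)² (k(g, u) = (g + u)*(g + u) = (g + u)²)
L(C, V) = 0 (L(C, V) = -(-1 + 1)² = -1*0² = -1*0 = 0)
-L(-22, -2 - 2) = -1*0 = 0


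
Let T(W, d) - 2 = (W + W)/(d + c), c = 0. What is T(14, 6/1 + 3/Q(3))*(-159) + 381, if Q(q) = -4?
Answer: -785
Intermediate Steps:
T(W, d) = 2 + 2*W/d (T(W, d) = 2 + (W + W)/(d + 0) = 2 + (2*W)/d = 2 + 2*W/d)
T(14, 6/1 + 3/Q(3))*(-159) + 381 = (2 + 2*14/(6/1 + 3/(-4)))*(-159) + 381 = (2 + 2*14/(6*1 + 3*(-¼)))*(-159) + 381 = (2 + 2*14/(6 - ¾))*(-159) + 381 = (2 + 2*14/(21/4))*(-159) + 381 = (2 + 2*14*(4/21))*(-159) + 381 = (2 + 16/3)*(-159) + 381 = (22/3)*(-159) + 381 = -1166 + 381 = -785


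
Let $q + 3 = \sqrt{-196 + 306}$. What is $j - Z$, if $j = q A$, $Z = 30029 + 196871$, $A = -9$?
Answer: $-226873 - 9 \sqrt{110} \approx -2.2697 \cdot 10^{5}$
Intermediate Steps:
$q = -3 + \sqrt{110}$ ($q = -3 + \sqrt{-196 + 306} = -3 + \sqrt{110} \approx 7.4881$)
$Z = 226900$
$j = 27 - 9 \sqrt{110}$ ($j = \left(-3 + \sqrt{110}\right) \left(-9\right) = 27 - 9 \sqrt{110} \approx -67.393$)
$j - Z = \left(27 - 9 \sqrt{110}\right) - 226900 = -226873 - 9 \sqrt{110}$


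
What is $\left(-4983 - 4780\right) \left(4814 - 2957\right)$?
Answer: $-18129891$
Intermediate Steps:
$\left(-4983 - 4780\right) \left(4814 - 2957\right) = \left(-9763\right) 1857 = -18129891$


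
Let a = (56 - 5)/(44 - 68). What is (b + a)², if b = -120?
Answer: 954529/64 ≈ 14915.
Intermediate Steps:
a = -17/8 (a = 51/(-24) = 51*(-1/24) = -17/8 ≈ -2.1250)
(b + a)² = (-120 - 17/8)² = (-977/8)² = 954529/64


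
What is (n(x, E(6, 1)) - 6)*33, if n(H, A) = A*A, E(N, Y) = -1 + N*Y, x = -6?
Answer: 627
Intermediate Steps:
n(H, A) = A**2
(n(x, E(6, 1)) - 6)*33 = ((-1 + 6*1)**2 - 6)*33 = ((-1 + 6)**2 - 6)*33 = (5**2 - 6)*33 = (25 - 6)*33 = 19*33 = 627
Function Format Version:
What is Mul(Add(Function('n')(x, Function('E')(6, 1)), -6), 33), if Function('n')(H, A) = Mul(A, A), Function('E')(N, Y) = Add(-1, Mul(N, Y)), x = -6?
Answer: 627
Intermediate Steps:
Function('n')(H, A) = Pow(A, 2)
Mul(Add(Function('n')(x, Function('E')(6, 1)), -6), 33) = Mul(Add(Pow(Add(-1, Mul(6, 1)), 2), -6), 33) = Mul(Add(Pow(Add(-1, 6), 2), -6), 33) = Mul(Add(Pow(5, 2), -6), 33) = Mul(Add(25, -6), 33) = Mul(19, 33) = 627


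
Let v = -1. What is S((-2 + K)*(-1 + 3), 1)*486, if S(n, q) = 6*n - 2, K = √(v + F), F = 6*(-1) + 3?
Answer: -12636 + 11664*I ≈ -12636.0 + 11664.0*I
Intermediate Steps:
F = -3 (F = -6 + 3 = -3)
K = 2*I (K = √(-1 - 3) = √(-4) = 2*I ≈ 2.0*I)
S(n, q) = -2 + 6*n
S((-2 + K)*(-1 + 3), 1)*486 = (-2 + 6*((-2 + 2*I)*(-1 + 3)))*486 = (-2 + 6*((-2 + 2*I)*2))*486 = (-2 + 6*(-4 + 4*I))*486 = (-2 + (-24 + 24*I))*486 = (-26 + 24*I)*486 = -12636 + 11664*I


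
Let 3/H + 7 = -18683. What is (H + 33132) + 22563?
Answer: 346979849/6230 ≈ 55695.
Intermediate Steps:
H = -1/6230 (H = 3/(-7 - 18683) = 3/(-18690) = 3*(-1/18690) = -1/6230 ≈ -0.00016051)
(H + 33132) + 22563 = (-1/6230 + 33132) + 22563 = 206412359/6230 + 22563 = 346979849/6230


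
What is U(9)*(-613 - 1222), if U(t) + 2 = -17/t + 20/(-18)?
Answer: 9175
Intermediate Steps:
U(t) = -28/9 - 17/t (U(t) = -2 + (-17/t + 20/(-18)) = -2 + (-17/t + 20*(-1/18)) = -2 + (-17/t - 10/9) = -2 + (-10/9 - 17/t) = -28/9 - 17/t)
U(9)*(-613 - 1222) = (-28/9 - 17/9)*(-613 - 1222) = (-28/9 - 17*⅑)*(-1835) = (-28/9 - 17/9)*(-1835) = -5*(-1835) = 9175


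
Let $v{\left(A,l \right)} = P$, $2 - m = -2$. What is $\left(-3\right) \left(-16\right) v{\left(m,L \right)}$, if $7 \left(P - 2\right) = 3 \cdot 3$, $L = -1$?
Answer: $\frac{1104}{7} \approx 157.71$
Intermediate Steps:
$m = 4$ ($m = 2 - -2 = 2 + 2 = 4$)
$P = \frac{23}{7}$ ($P = 2 + \frac{3 \cdot 3}{7} = 2 + \frac{1}{7} \cdot 9 = 2 + \frac{9}{7} = \frac{23}{7} \approx 3.2857$)
$v{\left(A,l \right)} = \frac{23}{7}$
$\left(-3\right) \left(-16\right) v{\left(m,L \right)} = \left(-3\right) \left(-16\right) \frac{23}{7} = 48 \cdot \frac{23}{7} = \frac{1104}{7}$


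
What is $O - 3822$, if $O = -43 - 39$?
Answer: $-3904$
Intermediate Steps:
$O = -82$
$O - 3822 = -82 - 3822 = -3904$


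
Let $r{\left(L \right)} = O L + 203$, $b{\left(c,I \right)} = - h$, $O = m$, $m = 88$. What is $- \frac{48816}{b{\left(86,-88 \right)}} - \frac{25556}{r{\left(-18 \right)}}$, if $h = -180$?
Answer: $- \frac{1744856}{6905} \approx -252.69$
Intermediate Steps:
$O = 88$
$b{\left(c,I \right)} = 180$ ($b{\left(c,I \right)} = \left(-1\right) \left(-180\right) = 180$)
$r{\left(L \right)} = 203 + 88 L$ ($r{\left(L \right)} = 88 L + 203 = 203 + 88 L$)
$- \frac{48816}{b{\left(86,-88 \right)}} - \frac{25556}{r{\left(-18 \right)}} = - \frac{48816}{180} - \frac{25556}{203 + 88 \left(-18\right)} = \left(-48816\right) \frac{1}{180} - \frac{25556}{203 - 1584} = - \frac{1356}{5} - \frac{25556}{-1381} = - \frac{1356}{5} - - \frac{25556}{1381} = - \frac{1356}{5} + \frac{25556}{1381} = - \frac{1744856}{6905}$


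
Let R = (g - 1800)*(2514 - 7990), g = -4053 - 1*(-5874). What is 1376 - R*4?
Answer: 461360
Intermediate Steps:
g = 1821 (g = -4053 + 5874 = 1821)
R = -114996 (R = (1821 - 1800)*(2514 - 7990) = 21*(-5476) = -114996)
1376 - R*4 = 1376 - (-114996)*4 = 1376 - 1*(-459984) = 1376 + 459984 = 461360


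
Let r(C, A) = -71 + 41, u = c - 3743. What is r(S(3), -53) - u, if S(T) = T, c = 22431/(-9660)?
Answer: 11963337/3220 ≈ 3715.3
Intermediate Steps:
c = -7477/3220 (c = 22431*(-1/9660) = -7477/3220 ≈ -2.3220)
u = -12059937/3220 (u = -7477/3220 - 3743 = -12059937/3220 ≈ -3745.3)
r(C, A) = -30
r(S(3), -53) - u = -30 - 1*(-12059937/3220) = -30 + 12059937/3220 = 11963337/3220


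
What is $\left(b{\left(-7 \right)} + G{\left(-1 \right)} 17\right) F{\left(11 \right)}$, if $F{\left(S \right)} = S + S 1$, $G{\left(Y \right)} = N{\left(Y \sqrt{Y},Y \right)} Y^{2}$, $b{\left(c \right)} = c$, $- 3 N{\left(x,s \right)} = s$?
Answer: $- \frac{88}{3} \approx -29.333$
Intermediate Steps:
$N{\left(x,s \right)} = - \frac{s}{3}$
$G{\left(Y \right)} = - \frac{Y^{3}}{3}$ ($G{\left(Y \right)} = - \frac{Y}{3} Y^{2} = - \frac{Y^{3}}{3}$)
$F{\left(S \right)} = 2 S$ ($F{\left(S \right)} = S + S = 2 S$)
$\left(b{\left(-7 \right)} + G{\left(-1 \right)} 17\right) F{\left(11 \right)} = \left(-7 + - \frac{\left(-1\right)^{3}}{3} \cdot 17\right) 2 \cdot 11 = \left(-7 + \left(- \frac{1}{3}\right) \left(-1\right) 17\right) 22 = \left(-7 + \frac{1}{3} \cdot 17\right) 22 = \left(-7 + \frac{17}{3}\right) 22 = \left(- \frac{4}{3}\right) 22 = - \frac{88}{3}$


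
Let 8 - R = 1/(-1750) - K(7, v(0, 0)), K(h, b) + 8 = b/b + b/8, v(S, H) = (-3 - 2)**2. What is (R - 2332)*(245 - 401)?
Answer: 635509719/1750 ≈ 3.6315e+5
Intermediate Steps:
v(S, H) = 25 (v(S, H) = (-5)**2 = 25)
K(h, b) = -7 + b/8 (K(h, b) = -8 + (b/b + b/8) = -8 + (1 + b*(1/8)) = -8 + (1 + b/8) = -7 + b/8)
R = 28879/7000 (R = 8 - (1/(-1750) - (-7 + (1/8)*25)) = 8 - (-1/1750 - (-7 + 25/8)) = 8 - (-1/1750 - 1*(-31/8)) = 8 - (-1/1750 + 31/8) = 8 - 1*27121/7000 = 8 - 27121/7000 = 28879/7000 ≈ 4.1256)
(R - 2332)*(245 - 401) = (28879/7000 - 2332)*(245 - 401) = -16295121/7000*(-156) = 635509719/1750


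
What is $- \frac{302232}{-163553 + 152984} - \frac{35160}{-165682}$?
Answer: $\frac{8407668044}{291848843} \approx 28.808$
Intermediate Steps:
$- \frac{302232}{-163553 + 152984} - \frac{35160}{-165682} = - \frac{302232}{-10569} - - \frac{17580}{82841} = \left(-302232\right) \left(- \frac{1}{10569}\right) + \frac{17580}{82841} = \frac{100744}{3523} + \frac{17580}{82841} = \frac{8407668044}{291848843}$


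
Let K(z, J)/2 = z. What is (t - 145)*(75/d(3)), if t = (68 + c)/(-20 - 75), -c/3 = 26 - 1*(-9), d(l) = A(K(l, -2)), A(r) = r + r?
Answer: -34345/38 ≈ -903.82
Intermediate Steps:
K(z, J) = 2*z
A(r) = 2*r
d(l) = 4*l (d(l) = 2*(2*l) = 4*l)
c = -105 (c = -3*(26 - 1*(-9)) = -3*(26 + 9) = -3*35 = -105)
t = 37/95 (t = (68 - 105)/(-20 - 75) = -37/(-95) = -37*(-1/95) = 37/95 ≈ 0.38947)
(t - 145)*(75/d(3)) = (37/95 - 145)*(75/((4*3))) = -206070/(19*12) = -13738/95*25/4 = -34345/38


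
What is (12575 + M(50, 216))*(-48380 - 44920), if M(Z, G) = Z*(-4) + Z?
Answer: -1159252500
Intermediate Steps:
M(Z, G) = -3*Z (M(Z, G) = -4*Z + Z = -3*Z)
(12575 + M(50, 216))*(-48380 - 44920) = (12575 - 3*50)*(-48380 - 44920) = (12575 - 150)*(-93300) = 12425*(-93300) = -1159252500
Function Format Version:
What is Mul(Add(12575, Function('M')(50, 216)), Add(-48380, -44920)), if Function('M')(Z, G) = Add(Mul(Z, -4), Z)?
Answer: -1159252500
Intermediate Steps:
Function('M')(Z, G) = Mul(-3, Z) (Function('M')(Z, G) = Add(Mul(-4, Z), Z) = Mul(-3, Z))
Mul(Add(12575, Function('M')(50, 216)), Add(-48380, -44920)) = Mul(Add(12575, Mul(-3, 50)), Add(-48380, -44920)) = Mul(Add(12575, -150), -93300) = Mul(12425, -93300) = -1159252500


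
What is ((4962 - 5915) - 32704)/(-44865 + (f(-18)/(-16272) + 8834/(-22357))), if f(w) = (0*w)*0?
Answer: 752469549/1003055639 ≈ 0.75018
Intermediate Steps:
f(w) = 0 (f(w) = 0*0 = 0)
((4962 - 5915) - 32704)/(-44865 + (f(-18)/(-16272) + 8834/(-22357))) = ((4962 - 5915) - 32704)/(-44865 + (0/(-16272) + 8834/(-22357))) = (-953 - 32704)/(-44865 + (0*(-1/16272) + 8834*(-1/22357))) = -33657/(-44865 + (0 - 8834/22357)) = -33657/(-44865 - 8834/22357) = -33657/(-1003055639/22357) = -33657*(-22357/1003055639) = 752469549/1003055639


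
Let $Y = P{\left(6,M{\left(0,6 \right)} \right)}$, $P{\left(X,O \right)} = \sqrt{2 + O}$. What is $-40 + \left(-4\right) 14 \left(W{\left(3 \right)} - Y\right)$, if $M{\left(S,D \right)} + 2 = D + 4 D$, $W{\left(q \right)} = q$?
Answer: $-208 + 56 \sqrt{30} \approx 98.725$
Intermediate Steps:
$M{\left(S,D \right)} = -2 + 5 D$ ($M{\left(S,D \right)} = -2 + \left(D + 4 D\right) = -2 + 5 D$)
$Y = \sqrt{30}$ ($Y = \sqrt{2 + \left(-2 + 5 \cdot 6\right)} = \sqrt{2 + \left(-2 + 30\right)} = \sqrt{2 + 28} = \sqrt{30} \approx 5.4772$)
$-40 + \left(-4\right) 14 \left(W{\left(3 \right)} - Y\right) = -40 + \left(-4\right) 14 \left(3 - \sqrt{30}\right) = -40 - 56 \left(3 - \sqrt{30}\right) = -40 - \left(168 - 56 \sqrt{30}\right) = -208 + 56 \sqrt{30}$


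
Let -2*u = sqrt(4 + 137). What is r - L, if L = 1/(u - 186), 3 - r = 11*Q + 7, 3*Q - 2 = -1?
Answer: -1059119/138243 - 2*sqrt(141)/138243 ≈ -7.6615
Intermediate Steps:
Q = 1/3 (Q = 2/3 + (1/3)*(-1) = 2/3 - 1/3 = 1/3 ≈ 0.33333)
u = -sqrt(141)/2 (u = -sqrt(4 + 137)/2 = -sqrt(141)/2 ≈ -5.9372)
r = -23/3 (r = 3 - (11*(1/3) + 7) = 3 - (11/3 + 7) = 3 - 1*32/3 = 3 - 32/3 = -23/3 ≈ -7.6667)
L = 1/(-186 - sqrt(141)/2) (L = 1/(-sqrt(141)/2 - 186) = 1/(-186 - sqrt(141)/2) ≈ -0.0052100)
r - L = -23/3 - (-248/46081 + 2*sqrt(141)/138243) = -23/3 + (248/46081 - 2*sqrt(141)/138243) = -1059119/138243 - 2*sqrt(141)/138243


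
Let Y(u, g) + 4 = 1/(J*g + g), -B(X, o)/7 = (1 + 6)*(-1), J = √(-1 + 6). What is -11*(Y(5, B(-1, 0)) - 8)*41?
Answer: 1061203/196 - 451*√5/196 ≈ 5409.2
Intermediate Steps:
J = √5 ≈ 2.2361
B(X, o) = 49 (B(X, o) = -7*(1 + 6)*(-1) = -49*(-1) = -7*(-7) = 49)
Y(u, g) = -4 + 1/(g + g*√5) (Y(u, g) = -4 + 1/(√5*g + g) = -4 + 1/(g*√5 + g) = -4 + 1/(g + g*√5))
-11*(Y(5, B(-1, 0)) - 8)*41 = -11*((1 - 4*49 - 4*49*√5)/(49*(1 + √5)) - 8)*41 = -11*((1 - 196 - 196*√5)/(49*(1 + √5)) - 8)*41 = -11*((-195 - 196*√5)/(49*(1 + √5)) - 8)*41 = -11*(-8 + (-195 - 196*√5)/(49*(1 + √5)))*41 = (88 - 11*(-195 - 196*√5)/(49*(1 + √5)))*41 = 3608 - 451*(-195 - 196*√5)/(49*(1 + √5))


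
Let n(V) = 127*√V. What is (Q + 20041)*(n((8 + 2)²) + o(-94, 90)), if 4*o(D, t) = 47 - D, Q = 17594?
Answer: 196492335/4 ≈ 4.9123e+7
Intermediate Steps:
o(D, t) = 47/4 - D/4 (o(D, t) = (47 - D)/4 = 47/4 - D/4)
(Q + 20041)*(n((8 + 2)²) + o(-94, 90)) = (17594 + 20041)*(127*√((8 + 2)²) + (47/4 - ¼*(-94))) = 37635*(127*√(10²) + (47/4 + 47/2)) = 37635*(127*√100 + 141/4) = 37635*(127*10 + 141/4) = 37635*(1270 + 141/4) = 37635*(5221/4) = 196492335/4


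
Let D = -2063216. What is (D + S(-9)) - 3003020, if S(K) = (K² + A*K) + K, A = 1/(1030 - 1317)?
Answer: -1453989059/287 ≈ -5.0662e+6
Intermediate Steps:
A = -1/287 (A = 1/(-287) = -1/287 ≈ -0.0034843)
S(K) = K² + 286*K/287 (S(K) = (K² - K/287) + K = K² + 286*K/287)
(D + S(-9)) - 3003020 = (-2063216 + (1/287)*(-9)*(286 + 287*(-9))) - 3003020 = (-2063216 + (1/287)*(-9)*(286 - 2583)) - 3003020 = (-2063216 + (1/287)*(-9)*(-2297)) - 3003020 = (-2063216 + 20673/287) - 3003020 = -592122319/287 - 3003020 = -1453989059/287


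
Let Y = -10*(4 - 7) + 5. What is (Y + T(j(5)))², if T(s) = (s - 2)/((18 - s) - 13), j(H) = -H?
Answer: 117649/100 ≈ 1176.5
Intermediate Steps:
T(s) = (-2 + s)/(5 - s)
Y = 35 (Y = -10*(-3) + 5 = 30 + 5 = 35)
(Y + T(j(5)))² = (35 + (2 - (-1)*5)/(-5 - 1*5))² = (35 + (2 - 1*(-5))/(-5 - 5))² = (35 + (2 + 5)/(-10))² = (35 - ⅒*7)² = (35 - 7/10)² = (343/10)² = 117649/100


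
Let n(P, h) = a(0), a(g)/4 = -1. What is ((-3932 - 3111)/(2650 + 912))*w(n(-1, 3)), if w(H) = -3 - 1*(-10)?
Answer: -49301/3562 ≈ -13.841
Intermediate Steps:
a(g) = -4 (a(g) = 4*(-1) = -4)
n(P, h) = -4
w(H) = 7 (w(H) = -3 + 10 = 7)
((-3932 - 3111)/(2650 + 912))*w(n(-1, 3)) = ((-3932 - 3111)/(2650 + 912))*7 = -7043/3562*7 = -49301/3562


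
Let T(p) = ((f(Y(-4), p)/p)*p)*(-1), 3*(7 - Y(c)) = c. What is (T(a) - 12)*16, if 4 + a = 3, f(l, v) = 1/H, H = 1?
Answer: -208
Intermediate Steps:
Y(c) = 7 - c/3
f(l, v) = 1 (f(l, v) = 1/1 = 1)
a = -1 (a = -4 + 3 = -1)
T(p) = -1 (T(p) = ((1/p)*p)*(-1) = (p/p)*(-1) = 1*(-1) = -1)
(T(a) - 12)*16 = (-1 - 12)*16 = -13*16 = -208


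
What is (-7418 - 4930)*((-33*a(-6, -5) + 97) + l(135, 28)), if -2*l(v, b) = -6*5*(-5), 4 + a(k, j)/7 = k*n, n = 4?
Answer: -80138520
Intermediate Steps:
a(k, j) = -28 + 28*k (a(k, j) = -28 + 7*(k*4) = -28 + 7*(4*k) = -28 + 28*k)
l(v, b) = -75 (l(v, b) = -(-6*5)*(-5)/2 = -(-15)*(-5) = -½*150 = -75)
(-7418 - 4930)*((-33*a(-6, -5) + 97) + l(135, 28)) = (-7418 - 4930)*((-33*(-28 + 28*(-6)) + 97) - 75) = -12348*((-33*(-28 - 168) + 97) - 75) = -12348*((-33*(-196) + 97) - 75) = -12348*((6468 + 97) - 75) = -12348*(6565 - 75) = -12348*6490 = -80138520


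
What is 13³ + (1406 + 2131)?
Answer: 5734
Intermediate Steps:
13³ + (1406 + 2131) = 2197 + 3537 = 5734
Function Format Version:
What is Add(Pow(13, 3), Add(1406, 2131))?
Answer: 5734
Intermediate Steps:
Add(Pow(13, 3), Add(1406, 2131)) = Add(2197, 3537) = 5734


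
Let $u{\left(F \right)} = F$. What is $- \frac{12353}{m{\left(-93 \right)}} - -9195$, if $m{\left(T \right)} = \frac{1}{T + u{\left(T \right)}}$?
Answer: $2306853$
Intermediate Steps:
$m{\left(T \right)} = \frac{1}{2 T}$ ($m{\left(T \right)} = \frac{1}{T + T} = \frac{1}{2 T}$)
$- \frac{12353}{m{\left(-93 \right)}} - -9195 = - \frac{12353}{\frac{1}{2} \frac{1}{-93}} - -9195 = - \frac{12353}{\frac{1}{2} \left(- \frac{1}{93}\right)} + 9195 = - \frac{12353}{- \frac{1}{186}} + 9195 = \left(-12353\right) \left(-186\right) + 9195 = 2297658 + 9195 = 2306853$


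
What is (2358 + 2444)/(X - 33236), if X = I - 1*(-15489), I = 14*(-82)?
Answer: -4802/18895 ≈ -0.25414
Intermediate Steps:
I = -1148
X = 14341 (X = -1148 - 1*(-15489) = -1148 + 15489 = 14341)
(2358 + 2444)/(X - 33236) = (2358 + 2444)/(14341 - 33236) = 4802/(-18895) = 4802*(-1/18895) = -4802/18895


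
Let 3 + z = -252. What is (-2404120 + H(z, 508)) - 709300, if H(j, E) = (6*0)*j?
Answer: -3113420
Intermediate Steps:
z = -255 (z = -3 - 252 = -255)
H(j, E) = 0 (H(j, E) = 0*j = 0)
(-2404120 + H(z, 508)) - 709300 = (-2404120 + 0) - 709300 = -2404120 - 709300 = -3113420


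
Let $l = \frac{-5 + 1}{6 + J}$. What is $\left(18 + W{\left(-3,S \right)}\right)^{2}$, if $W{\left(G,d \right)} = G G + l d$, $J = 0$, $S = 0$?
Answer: $729$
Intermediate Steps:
$l = - \frac{2}{3}$ ($l = \frac{-5 + 1}{6 + 0} = - \frac{4}{6} = \left(-4\right) \frac{1}{6} = - \frac{2}{3} \approx -0.66667$)
$W{\left(G,d \right)} = G^{2} - \frac{2 d}{3}$ ($W{\left(G,d \right)} = G G - \frac{2 d}{3} = G^{2} - \frac{2 d}{3}$)
$\left(18 + W{\left(-3,S \right)}\right)^{2} = \left(18 + \left(\left(-3\right)^{2} - 0\right)\right)^{2} = \left(18 + \left(9 + 0\right)\right)^{2} = \left(18 + 9\right)^{2} = 27^{2} = 729$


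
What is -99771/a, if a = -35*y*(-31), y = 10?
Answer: -14253/1550 ≈ -9.1955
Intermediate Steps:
a = 10850 (a = -35*10*(-31) = -350*(-31) = 10850)
-99771/a = -99771/10850 = -99771*1/10850 = -14253/1550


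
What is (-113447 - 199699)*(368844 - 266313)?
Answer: -32107172526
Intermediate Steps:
(-113447 - 199699)*(368844 - 266313) = -313146*102531 = -32107172526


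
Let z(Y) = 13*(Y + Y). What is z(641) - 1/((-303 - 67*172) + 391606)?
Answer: 6329396813/379779 ≈ 16666.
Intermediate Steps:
z(Y) = 26*Y (z(Y) = 13*(2*Y) = 26*Y)
z(641) - 1/((-303 - 67*172) + 391606) = 26*641 - 1/((-303 - 67*172) + 391606) = 16666 - 1/((-303 - 11524) + 391606) = 16666 - 1/(-11827 + 391606) = 16666 - 1/379779 = 6329396813/379779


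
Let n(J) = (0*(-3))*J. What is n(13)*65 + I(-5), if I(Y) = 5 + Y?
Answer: 0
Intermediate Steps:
n(J) = 0 (n(J) = 0*J = 0)
n(13)*65 + I(-5) = 0*65 + (5 - 5) = 0 + 0 = 0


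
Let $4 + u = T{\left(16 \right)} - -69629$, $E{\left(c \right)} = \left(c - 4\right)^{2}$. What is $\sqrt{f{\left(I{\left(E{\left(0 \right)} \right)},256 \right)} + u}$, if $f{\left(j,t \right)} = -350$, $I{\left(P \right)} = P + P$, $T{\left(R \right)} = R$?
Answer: $3 \sqrt{7699} \approx 263.23$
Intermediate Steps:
$E{\left(c \right)} = \left(-4 + c\right)^{2}$
$I{\left(P \right)} = 2 P$
$u = 69641$ ($u = -4 + \left(16 - -69629\right) = -4 + \left(16 + 69629\right) = -4 + 69645 = 69641$)
$\sqrt{f{\left(I{\left(E{\left(0 \right)} \right)},256 \right)} + u} = \sqrt{-350 + 69641} = \sqrt{69291} = 3 \sqrt{7699}$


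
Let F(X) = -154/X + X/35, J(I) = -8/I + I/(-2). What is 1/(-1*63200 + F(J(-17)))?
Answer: -72590/4588915563 ≈ -1.5819e-5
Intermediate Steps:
J(I) = -8/I - I/2 (J(I) = -8/I + I*(-½) = -8/I - I/2)
F(X) = -154/X + X/35 (F(X) = -154/X + X*(1/35) = -154/X + X/35)
1/(-1*63200 + F(J(-17))) = 1/(-1*63200 + (-154/(-8/(-17) - ½*(-17)) + (-8/(-17) - ½*(-17))/35)) = 1/(-63200 + (-154/(-8*(-1/17) + 17/2) + (-8*(-1/17) + 17/2)/35)) = 1/(-63200 + (-154/(8/17 + 17/2) + (8/17 + 17/2)/35)) = 1/(-63200 + (-154/305/34 + (1/35)*(305/34))) = 1/(-63200 + (-154*34/305 + 61/238)) = 1/(-63200 + (-5236/305 + 61/238)) = 1/(-63200 - 1227563/72590) = 1/(-4588915563/72590) = -72590/4588915563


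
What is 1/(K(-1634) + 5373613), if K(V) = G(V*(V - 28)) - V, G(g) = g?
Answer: 1/8090955 ≈ 1.2359e-7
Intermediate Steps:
K(V) = -V + V*(-28 + V) (K(V) = V*(V - 28) - V = V*(-28 + V) - V = -V + V*(-28 + V))
1/(K(-1634) + 5373613) = 1/(-1634*(-29 - 1634) + 5373613) = 1/(-1634*(-1663) + 5373613) = 1/(2717342 + 5373613) = 1/8090955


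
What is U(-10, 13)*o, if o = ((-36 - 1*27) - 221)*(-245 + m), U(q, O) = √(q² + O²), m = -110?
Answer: 100820*√269 ≈ 1.6536e+6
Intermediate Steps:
U(q, O) = √(O² + q²)
o = 100820 (o = ((-36 - 1*27) - 221)*(-245 - 110) = ((-36 - 27) - 221)*(-355) = (-63 - 221)*(-355) = -284*(-355) = 100820)
U(-10, 13)*o = √(13² + (-10)²)*100820 = √(169 + 100)*100820 = √269*100820 = 100820*√269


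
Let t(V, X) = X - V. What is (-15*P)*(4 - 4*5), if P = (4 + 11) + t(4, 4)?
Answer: 3600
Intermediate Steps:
P = 15 (P = (4 + 11) + (4 - 1*4) = 15 + (4 - 4) = 15 + 0 = 15)
(-15*P)*(4 - 4*5) = (-15*15)*(4 - 4*5) = -225*(4 - 20) = -225*(-16) = 3600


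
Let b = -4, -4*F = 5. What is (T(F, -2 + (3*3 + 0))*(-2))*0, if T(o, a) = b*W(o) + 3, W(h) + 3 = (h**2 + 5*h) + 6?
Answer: 0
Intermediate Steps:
F = -5/4 (F = -1/4*5 = -5/4 ≈ -1.2500)
W(h) = 3 + h**2 + 5*h (W(h) = -3 + ((h**2 + 5*h) + 6) = -3 + (6 + h**2 + 5*h) = 3 + h**2 + 5*h)
T(o, a) = -9 - 20*o - 4*o**2 (T(o, a) = -4*(3 + o**2 + 5*o) + 3 = (-12 - 20*o - 4*o**2) + 3 = -9 - 20*o - 4*o**2)
(T(F, -2 + (3*3 + 0))*(-2))*0 = ((-9 - 20*(-5/4) - 4*(-5/4)**2)*(-2))*0 = ((-9 + 25 - 4*25/16)*(-2))*0 = ((-9 + 25 - 25/4)*(-2))*0 = ((39/4)*(-2))*0 = -39/2*0 = 0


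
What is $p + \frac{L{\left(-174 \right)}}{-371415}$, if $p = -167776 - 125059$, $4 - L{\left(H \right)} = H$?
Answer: $- \frac{108763311703}{371415} \approx -2.9284 \cdot 10^{5}$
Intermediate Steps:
$L{\left(H \right)} = 4 - H$
$p = -292835$ ($p = -167776 - 125059 = -292835$)
$p + \frac{L{\left(-174 \right)}}{-371415} = -292835 + \frac{4 - -174}{-371415} = -292835 + \left(4 + 174\right) \left(- \frac{1}{371415}\right) = -292835 + 178 \left(- \frac{1}{371415}\right) = -292835 - \frac{178}{371415} = - \frac{108763311703}{371415}$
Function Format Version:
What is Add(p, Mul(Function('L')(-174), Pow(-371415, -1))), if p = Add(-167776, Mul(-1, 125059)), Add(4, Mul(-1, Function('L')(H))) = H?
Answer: Rational(-108763311703, 371415) ≈ -2.9284e+5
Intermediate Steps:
Function('L')(H) = Add(4, Mul(-1, H))
p = -292835 (p = Add(-167776, -125059) = -292835)
Add(p, Mul(Function('L')(-174), Pow(-371415, -1))) = Add(-292835, Mul(Add(4, Mul(-1, -174)), Pow(-371415, -1))) = Add(-292835, Mul(Add(4, 174), Rational(-1, 371415))) = Add(-292835, Mul(178, Rational(-1, 371415))) = Add(-292835, Rational(-178, 371415)) = Rational(-108763311703, 371415)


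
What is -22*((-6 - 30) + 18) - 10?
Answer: 386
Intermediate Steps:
-22*((-6 - 30) + 18) - 10 = -22*(-36 + 18) - 10 = -22*(-18) - 10 = 396 - 10 = 386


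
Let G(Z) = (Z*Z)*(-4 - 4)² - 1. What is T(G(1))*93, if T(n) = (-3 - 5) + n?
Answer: 5115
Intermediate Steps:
G(Z) = -1 + 64*Z² (G(Z) = Z²*(-8)² - 1 = Z²*64 - 1 = 64*Z² - 1 = -1 + 64*Z²)
T(n) = -8 + n
T(G(1))*93 = (-8 + (-1 + 64*1²))*93 = (-8 + (-1 + 64*1))*93 = (-8 + (-1 + 64))*93 = (-8 + 63)*93 = 55*93 = 5115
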